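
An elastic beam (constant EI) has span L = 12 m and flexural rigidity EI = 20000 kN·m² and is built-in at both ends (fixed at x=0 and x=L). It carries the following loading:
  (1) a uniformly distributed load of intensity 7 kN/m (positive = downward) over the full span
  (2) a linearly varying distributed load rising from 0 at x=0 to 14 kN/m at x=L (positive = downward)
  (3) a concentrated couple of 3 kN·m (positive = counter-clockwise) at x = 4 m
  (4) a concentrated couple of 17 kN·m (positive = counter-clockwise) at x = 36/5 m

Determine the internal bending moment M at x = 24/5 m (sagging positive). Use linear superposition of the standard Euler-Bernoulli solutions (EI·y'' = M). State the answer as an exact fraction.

Load 1 — uniform load w=7 kN/m over full span:
  M_1 = wLx/2 - wL²/12 - wx²/2 = 7·12·(24/5)/2 - 7·12²/12 - 7·(24/5)²/2 = 924/25 kN·m
Load 2 — triangular load w₀=14 kN/m (0→w₀ over full span):
  M_2 = 3w₀Lx/20 - w₀L²/30 - w₀x³/(6L) = 3·14·12·(24/5)/20 - 14·12²/30 - 14·(24/5)³/(6·12) = 4032/125 kN·m
Load 3 — applied couple M₀=3 kN·m at a=4 m (b=L-a=8):
  M_3 = R_Ax - M_A - M₀  [x>a] with R_A=1/3, M_A=0 = (1/3)·(24/5) - 0 - 3 = -7/5 kN·m
Load 4 — applied couple M₀=17 kN·m at a=36/5 m (b=L-a=24/5):
  M_4 = R_Ax - M_A  [x≤a] with R_A=51/25, M_A=136/25 = (51/25)·(24/5) - (136/25) = 544/125 kN·m
Superposition: M = Σ M_i = 9021/125 kN·m ≈ 72.168000 kN·m

M(24/5) = 9021/125 kN·m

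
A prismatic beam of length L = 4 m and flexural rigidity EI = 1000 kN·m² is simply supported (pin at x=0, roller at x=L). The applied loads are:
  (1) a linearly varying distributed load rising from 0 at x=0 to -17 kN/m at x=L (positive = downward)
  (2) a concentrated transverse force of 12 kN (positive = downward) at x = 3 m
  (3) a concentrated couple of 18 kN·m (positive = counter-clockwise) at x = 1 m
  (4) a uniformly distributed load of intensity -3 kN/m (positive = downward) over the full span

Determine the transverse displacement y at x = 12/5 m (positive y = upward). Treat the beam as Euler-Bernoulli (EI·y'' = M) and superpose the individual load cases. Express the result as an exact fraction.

Load 1 — triangular load w₀=-17 kN/m (0→w₀ over full span):
  y_1 = -w₀x(7L⁴-10L²x²+3x⁴)/(360LEI) = -(-17)·(12/5)·(7·4⁴-10·4²·(12/5)²+3·(12/5)⁴)/(360·4·1000) = 161024/5859375 m
Load 2 — point force P=12 kN at a=3 m (b=L-a=1):
  y_2 = -Pbx(L²-b²-x²)/(6LEI)  [x≤a] = -12·1·(12/5)·(4²-1²-(12/5)²)/(6·4·1000) = -693/62500 m
Load 3 — applied couple M₀=18 kN·m at a=1 m (b=L-a=3):
  y_3 = (M₀x³/(6L)-M₀(x-a)²/2+C₁x)/EI  [x>a] with C₁=M₀(3b²-L²)/(6L)=33/4 = (18·(12/5)³/(6·4)-18·((12/5)-1)²/2+(33/4)·(12/5))/1000 = 783/62500 m
Load 4 — uniform load w=-3 kN/m over full span:
  y_4 = -wx(L³-2Lx²+x³)/(24EI) = -(-3)·(12/5)·(4³-2·4·(12/5)²+(12/5)³)/(24·1000) = 744/78125 m
Superposition: y = Σ y_i = 450523/11718750 m ≈ 0.038445 m

y(12/5) = 450523/11718750 m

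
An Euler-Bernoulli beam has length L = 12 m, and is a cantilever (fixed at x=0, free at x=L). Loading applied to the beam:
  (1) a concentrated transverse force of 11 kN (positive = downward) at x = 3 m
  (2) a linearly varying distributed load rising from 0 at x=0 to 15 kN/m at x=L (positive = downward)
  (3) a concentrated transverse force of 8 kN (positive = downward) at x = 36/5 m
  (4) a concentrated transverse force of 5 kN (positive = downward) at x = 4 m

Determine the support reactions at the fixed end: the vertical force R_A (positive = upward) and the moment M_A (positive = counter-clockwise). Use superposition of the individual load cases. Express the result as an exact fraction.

Load 1 — point force P=11 kN at a=3 m (b=L-a=9):
  R_A = P = 11 kN
  M_A = Pa = 11·3 = 33 kN·m
Load 2 — triangular load w₀=15 kN/m (0→w₀ over full span):
  R_A = w₀L/2 = 15·12/2 = 90 kN
  M_A = w₀L²/3 = 15·12²/3 = 720 kN·m
Load 3 — point force P=8 kN at a=36/5 m (b=L-a=24/5):
  R_A = P = 8 kN
  M_A = Pa = 8·(36/5) = 288/5 kN·m
Load 4 — point force P=5 kN at a=4 m (b=L-a=8):
  R_A = P = 5 kN
  M_A = Pa = 5·4 = 20 kN·m
Superposition: R_A = 114 kN, M_A = 4153/5 kN·m

R_A = 114 kN, M_A = 4153/5 kN·m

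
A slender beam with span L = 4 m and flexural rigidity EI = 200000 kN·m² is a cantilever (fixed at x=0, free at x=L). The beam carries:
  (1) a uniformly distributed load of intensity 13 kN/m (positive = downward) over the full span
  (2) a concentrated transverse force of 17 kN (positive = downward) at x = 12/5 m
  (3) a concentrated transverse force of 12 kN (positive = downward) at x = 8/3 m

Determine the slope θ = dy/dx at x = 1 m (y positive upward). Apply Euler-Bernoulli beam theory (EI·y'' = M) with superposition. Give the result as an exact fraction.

θ(1) = -2077/3000000 rad

Load 1 — uniform load w=13 kN/m over full span:
  θ_1 = -wx(x²-3Lx+3L²)/(6EI) = -13·1·(1²-3·4·1+3·4²)/(6·200000) = -481/1200000 rad
Load 2 — point force P=17 kN at a=12/5 m (b=L-a=8/5):
  θ_2 = -Px(2a-x)/(2EI)  [x≤a] = -17·1·(2·(12/5)-1)/(2·200000) = -323/2000000 rad
Load 3 — point force P=12 kN at a=8/3 m (b=L-a=4/3):
  θ_3 = -Px(2a-x)/(2EI)  [x≤a] = -12·1·(2·(8/3)-1)/(2·200000) = -13/100000 rad
Superposition: θ = Σ θ_i = -2077/3000000 rad ≈ -0.000692 rad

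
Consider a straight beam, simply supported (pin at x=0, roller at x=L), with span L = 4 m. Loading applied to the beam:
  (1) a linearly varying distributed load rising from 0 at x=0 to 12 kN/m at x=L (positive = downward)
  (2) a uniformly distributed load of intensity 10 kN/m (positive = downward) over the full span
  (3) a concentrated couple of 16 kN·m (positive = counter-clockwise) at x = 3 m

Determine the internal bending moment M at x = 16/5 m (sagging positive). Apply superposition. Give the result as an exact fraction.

M(16/5) = 2352/125 kN·m

Load 1 — triangular load w₀=12 kN/m (0→w₀ over full span):
  M_1 = w₀Lx/6 - w₀x³/(6L) = 12·4·(16/5)/6 - 12·(16/5)³/(6·4) = 1152/125 kN·m
Load 2 — uniform load w=10 kN/m over full span:
  M_2 = wx(L-x)/2 = 10·(16/5)·(4-(16/5))/2 = 64/5 kN·m
Load 3 — applied couple M₀=16 kN·m at a=3 m (b=L-a=1):
  M_3 = M₀x/L - M₀  [x>a] = 16·(16/5)/4 - 16 = -16/5 kN·m
Superposition: M = Σ M_i = 2352/125 kN·m ≈ 18.816000 kN·m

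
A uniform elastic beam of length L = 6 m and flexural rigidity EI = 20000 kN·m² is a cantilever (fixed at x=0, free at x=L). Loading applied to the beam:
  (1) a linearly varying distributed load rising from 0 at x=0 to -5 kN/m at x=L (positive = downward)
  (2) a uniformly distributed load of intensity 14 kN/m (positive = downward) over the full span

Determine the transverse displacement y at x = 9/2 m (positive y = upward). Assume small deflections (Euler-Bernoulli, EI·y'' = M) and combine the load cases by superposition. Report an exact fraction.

Load 1 — triangular load w₀=-5 kN/m (0→w₀ over full span):
  y_1 = (w₀Lx³/12-w₀L²x²/6-w₀x⁵/(120L))/EI = ((-5)·6·(9/2)³/12-(-5)·6²·(9/2)²/6-(-5)·(9/2)⁵/(120·6))/20000 = 200961/10240000 m
Load 2 — uniform load w=14 kN/m over full span:
  y_2 = -wx²(x²-4Lx+6L²)/(24EI) = -14·(9/2)²·((9/2)²-4·6·(9/2)+6·6²)/(24·20000) = -96957/1280000 m
Superposition: y = Σ y_i = -114939/2048000 m ≈ -0.056123 m

y(9/2) = -114939/2048000 m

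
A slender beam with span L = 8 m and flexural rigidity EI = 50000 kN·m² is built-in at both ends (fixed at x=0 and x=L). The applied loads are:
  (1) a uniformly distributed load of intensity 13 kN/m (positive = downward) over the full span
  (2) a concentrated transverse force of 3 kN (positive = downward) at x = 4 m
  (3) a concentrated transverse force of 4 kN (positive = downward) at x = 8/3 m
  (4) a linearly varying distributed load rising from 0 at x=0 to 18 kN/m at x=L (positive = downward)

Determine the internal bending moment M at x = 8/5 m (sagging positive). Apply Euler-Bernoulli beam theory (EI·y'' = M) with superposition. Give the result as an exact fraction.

M(8/5) = -3281/375 kN·m

Load 1 — uniform load w=13 kN/m over full span:
  M_1 = wLx/2 - wL²/12 - wx²/2 = 13·8·(8/5)/2 - 13·8²/12 - 13·(8/5)²/2 = -208/75 kN·m
Load 2 — point force P=3 kN at a=4 m (b=L-a=4):
  M_2 = Pb²(3a+b)x/L³ - Pab²/L²  [x≤a] = 3·4²·(3·4+4)·(8/5)/8³ - 3·4·4²/8² = -3/5 kN·m
Load 3 — point force P=4 kN at a=8/3 m (b=L-a=16/3):
  M_3 = Pb²(3a+b)x/L³ - Pab²/L²  [x≤a] = 4·(16/3)²·(3·(8/3)+(16/3))·(8/5)/8³ - 4·(8/3)·(16/3)²/8² = 0 kN·m
Load 4 — triangular load w₀=18 kN/m (0→w₀ over full span):
  M_4 = 3w₀Lx/20 - w₀L²/30 - w₀x³/(6L) = 3·18·8·(8/5)/20 - 18·8²/30 - 18·(8/5)³/(6·8) = -672/125 kN·m
Superposition: M = Σ M_i = -3281/375 kN·m ≈ -8.749333 kN·m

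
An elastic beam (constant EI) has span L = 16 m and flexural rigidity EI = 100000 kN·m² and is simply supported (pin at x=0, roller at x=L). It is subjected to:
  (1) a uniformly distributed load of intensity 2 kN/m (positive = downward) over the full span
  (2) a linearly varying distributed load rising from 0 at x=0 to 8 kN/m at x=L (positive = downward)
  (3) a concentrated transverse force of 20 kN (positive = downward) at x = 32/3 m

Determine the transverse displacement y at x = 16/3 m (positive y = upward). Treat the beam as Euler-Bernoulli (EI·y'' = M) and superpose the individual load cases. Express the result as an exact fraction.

y(16/3) = -126208/2278125 m

Load 1 — uniform load w=2 kN/m over full span:
  y_1 = -wx(L³-2Lx²+x³)/(24EI) = -2·(16/3)·(16³-2·16·(16/3)²+(16/3)³)/(24·100000) = -11264/759375 m
Load 2 — triangular load w₀=8 kN/m (0→w₀ over full span):
  y_2 = -w₀x(7L⁴-10L²x²+3x⁴)/(360LEI) = -8·(16/3)·(7·16⁴-10·16²·(16/3)²+3·(16/3)⁴)/(360·16·100000) = -65536/2278125 m
Load 3 — point force P=20 kN at a=32/3 m (b=L-a=16/3):
  y_3 = -Pbx(L²-b²-x²)/(6LEI)  [x≤a] = -20·(16/3)·(16/3)·(16²-(16/3)²-(16/3)²)/(6·16·100000) = -1792/151875 m
Superposition: y = Σ y_i = -126208/2278125 m ≈ -0.055400 m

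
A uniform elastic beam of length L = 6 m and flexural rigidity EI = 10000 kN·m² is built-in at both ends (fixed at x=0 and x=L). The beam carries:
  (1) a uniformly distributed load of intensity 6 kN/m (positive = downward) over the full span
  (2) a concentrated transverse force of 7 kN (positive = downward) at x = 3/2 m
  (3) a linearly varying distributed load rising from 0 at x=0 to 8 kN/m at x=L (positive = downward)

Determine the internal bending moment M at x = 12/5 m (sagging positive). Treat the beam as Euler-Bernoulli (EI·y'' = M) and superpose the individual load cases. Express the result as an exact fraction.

Load 1 — uniform load w=6 kN/m over full span:
  M_1 = wLx/2 - wL²/12 - wx²/2 = 6·6·(12/5)/2 - 6·6²/12 - 6·(12/5)²/2 = 198/25 kN·m
Load 2 — point force P=7 kN at a=3/2 m (b=L-a=9/2):
  M_2 = Pa²(a+3b)(L-x)/L³ - Pa²b/L²  [x>a] = 7·(3/2)²·((3/2)+3·(9/2))·(6-(12/5))/6³ - 7·(3/2)²·(9/2)/6² = 63/32 kN·m
Load 3 — triangular load w₀=8 kN/m (0→w₀ over full span):
  M_3 = 3w₀Lx/20 - w₀L²/30 - w₀x³/(6L) = 3·8·6·(12/5)/20 - 8·6²/30 - 8·(12/5)³/(6·6) = 576/125 kN·m
Superposition: M = Σ M_i = 57987/4000 kN·m ≈ 14.496750 kN·m

M(12/5) = 57987/4000 kN·m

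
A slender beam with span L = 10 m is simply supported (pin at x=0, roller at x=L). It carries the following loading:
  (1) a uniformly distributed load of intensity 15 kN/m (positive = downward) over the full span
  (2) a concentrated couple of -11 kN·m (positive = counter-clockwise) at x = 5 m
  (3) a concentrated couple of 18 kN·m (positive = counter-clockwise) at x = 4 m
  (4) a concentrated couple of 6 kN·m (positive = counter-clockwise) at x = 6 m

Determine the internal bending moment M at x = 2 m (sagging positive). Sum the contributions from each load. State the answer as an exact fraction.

Load 1 — uniform load w=15 kN/m over full span:
  M_1 = wx(L-x)/2 = 15·2·(10-2)/2 = 120 kN·m
Load 2 — applied couple M₀=-11 kN·m at a=5 m (b=L-a=5):
  M_2 = M₀x/L  [x≤a] = (-11)·2/10 = -11/5 kN·m
Load 3 — applied couple M₀=18 kN·m at a=4 m (b=L-a=6):
  M_3 = M₀x/L  [x≤a] = 18·2/10 = 18/5 kN·m
Load 4 — applied couple M₀=6 kN·m at a=6 m (b=L-a=4):
  M_4 = M₀x/L  [x≤a] = 6·2/10 = 6/5 kN·m
Superposition: M = Σ M_i = 613/5 kN·m ≈ 122.600000 kN·m

M(2) = 613/5 kN·m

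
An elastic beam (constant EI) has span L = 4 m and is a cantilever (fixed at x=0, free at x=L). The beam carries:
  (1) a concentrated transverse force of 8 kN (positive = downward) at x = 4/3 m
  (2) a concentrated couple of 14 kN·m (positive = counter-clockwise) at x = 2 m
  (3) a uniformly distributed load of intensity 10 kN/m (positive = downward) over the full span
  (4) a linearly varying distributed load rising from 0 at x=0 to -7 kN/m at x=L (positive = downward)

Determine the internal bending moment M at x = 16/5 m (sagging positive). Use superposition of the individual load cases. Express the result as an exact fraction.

M(16/5) = -416/375 kN·m

Load 1 — point force P=8 kN at a=4/3 m (b=L-a=8/3):
  M_1 = 0  [x>a] = 0 kN·m
Load 2 — applied couple M₀=14 kN·m at a=2 m (b=L-a=2):
  M_2 = 0  [x>a] = 0 kN·m
Load 3 — uniform load w=10 kN/m over full span:
  M_3 = -w(L-x)²/2 = -10·(4-(16/5))²/2 = -16/5 kN·m
Load 4 — triangular load w₀=-7 kN/m (0→w₀ over full span):
  M_4 = w₀Lx/2 - w₀L²/3 - w₀x³/(6L) = (-7)·4·(16/5)/2 - (-7)·4²/3 - (-7)·(16/5)³/(6·4) = 784/375 kN·m
Superposition: M = Σ M_i = -416/375 kN·m ≈ -1.109333 kN·m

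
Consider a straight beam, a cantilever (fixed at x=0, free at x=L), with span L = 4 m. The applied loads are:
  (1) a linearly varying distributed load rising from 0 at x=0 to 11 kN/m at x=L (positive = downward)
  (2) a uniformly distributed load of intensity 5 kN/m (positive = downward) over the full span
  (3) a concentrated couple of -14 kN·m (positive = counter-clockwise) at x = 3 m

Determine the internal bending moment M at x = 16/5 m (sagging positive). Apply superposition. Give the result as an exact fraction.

Load 1 — triangular load w₀=11 kN/m (0→w₀ over full span):
  M_1 = w₀Lx/2 - w₀L²/3 - w₀x³/(6L) = 11·4·(16/5)/2 - 11·4²/3 - 11·(16/5)³/(6·4) = -1232/375 kN·m
Load 2 — uniform load w=5 kN/m over full span:
  M_2 = -w(L-x)²/2 = -5·(4-(16/5))²/2 = -8/5 kN·m
Load 3 — applied couple M₀=-14 kN·m at a=3 m (b=L-a=1):
  M_3 = 0  [x>a] = 0 kN·m
Superposition: M = Σ M_i = -1832/375 kN·m ≈ -4.885333 kN·m

M(16/5) = -1832/375 kN·m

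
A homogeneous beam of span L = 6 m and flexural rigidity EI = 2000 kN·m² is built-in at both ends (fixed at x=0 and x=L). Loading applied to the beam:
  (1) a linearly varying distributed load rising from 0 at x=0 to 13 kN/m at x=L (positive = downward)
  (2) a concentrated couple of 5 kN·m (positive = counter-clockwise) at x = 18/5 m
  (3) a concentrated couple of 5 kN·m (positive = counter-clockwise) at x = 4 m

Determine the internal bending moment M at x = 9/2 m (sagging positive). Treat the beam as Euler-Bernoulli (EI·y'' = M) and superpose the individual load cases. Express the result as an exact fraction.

Load 1 — triangular load w₀=13 kN/m (0→w₀ over full span):
  M_1 = 3w₀Lx/20 - w₀L²/30 - w₀x³/(6L) = 3·13·6·(9/2)/20 - 13·6²/30 - 13·(9/2)³/(6·6) = 663/160 kN·m
Load 2 — applied couple M₀=5 kN·m at a=18/5 m (b=L-a=12/5):
  M_2 = R_Ax - M_A - M₀  [x>a] with R_A=6/5, M_A=8/5 = (6/5)·(9/2) - (8/5) - 5 = -6/5 kN·m
Load 3 — applied couple M₀=5 kN·m at a=4 m (b=L-a=2):
  M_3 = R_Ax - M_A - M₀  [x>a] with R_A=10/9, M_A=5/3 = (10/9)·(9/2) - (5/3) - 5 = -5/3 kN·m
Superposition: M = Σ M_i = 613/480 kN·m ≈ 1.277083 kN·m

M(9/2) = 613/480 kN·m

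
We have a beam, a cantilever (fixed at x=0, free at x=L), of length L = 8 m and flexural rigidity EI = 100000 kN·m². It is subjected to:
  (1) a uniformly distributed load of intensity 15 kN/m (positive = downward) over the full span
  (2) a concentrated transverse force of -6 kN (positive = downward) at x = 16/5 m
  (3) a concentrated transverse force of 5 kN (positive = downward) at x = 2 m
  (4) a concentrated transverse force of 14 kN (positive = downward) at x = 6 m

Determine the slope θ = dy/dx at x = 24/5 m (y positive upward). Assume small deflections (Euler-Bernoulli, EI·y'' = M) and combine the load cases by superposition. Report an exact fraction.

Load 1 — uniform load w=15 kN/m over full span:
  θ_1 = -wx(x²-3Lx+3L²)/(6EI) = -15·(24/5)·((24/5)²-3·8·(24/5)+3·8²)/(6·100000) = -936/78125 rad
Load 2 — point force P=-6 kN at a=16/5 m (b=L-a=24/5):
  θ_2 = -Pa²/(2EI)  [x>a] = -(-6)·(16/5)²/(2·100000) = 24/78125 rad
Load 3 — point force P=5 kN at a=2 m (b=L-a=6):
  θ_3 = -Pa²/(2EI)  [x>a] = -5·2²/(2·100000) = -1/10000 rad
Load 4 — point force P=14 kN at a=6 m (b=L-a=2):
  θ_4 = -Px(2a-x)/(2EI)  [x≤a] = -14·(24/5)·(2·6-(24/5))/(2·100000) = -189/78125 rad
Superposition: θ = Σ θ_i = -17741/1250000 rad ≈ -0.014193 rad

θ(24/5) = -17741/1250000 rad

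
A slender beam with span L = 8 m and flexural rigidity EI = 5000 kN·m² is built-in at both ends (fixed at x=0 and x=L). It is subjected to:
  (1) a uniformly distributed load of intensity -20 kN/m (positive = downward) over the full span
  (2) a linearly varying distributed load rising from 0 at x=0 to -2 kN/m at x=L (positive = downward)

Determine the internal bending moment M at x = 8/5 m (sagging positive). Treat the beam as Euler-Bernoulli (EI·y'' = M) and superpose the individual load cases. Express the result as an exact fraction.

M(8/5) = 608/125 kN·m

Load 1 — uniform load w=-20 kN/m over full span:
  M_1 = wLx/2 - wL²/12 - wx²/2 = (-20)·8·(8/5)/2 - (-20)·8²/12 - (-20)·(8/5)²/2 = 64/15 kN·m
Load 2 — triangular load w₀=-2 kN/m (0→w₀ over full span):
  M_2 = 3w₀Lx/20 - w₀L²/30 - w₀x³/(6L) = 3·(-2)·8·(8/5)/20 - (-2)·8²/30 - (-2)·(8/5)³/(6·8) = 224/375 kN·m
Superposition: M = Σ M_i = 608/125 kN·m ≈ 4.864000 kN·m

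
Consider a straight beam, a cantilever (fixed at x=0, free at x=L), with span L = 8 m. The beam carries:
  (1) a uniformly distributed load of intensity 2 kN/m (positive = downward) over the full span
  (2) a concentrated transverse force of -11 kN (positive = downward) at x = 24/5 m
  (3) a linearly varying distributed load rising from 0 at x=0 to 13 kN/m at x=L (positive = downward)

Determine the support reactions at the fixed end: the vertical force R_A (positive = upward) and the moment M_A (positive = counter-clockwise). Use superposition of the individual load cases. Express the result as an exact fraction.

R_A = 57 kN, M_A = 4328/15 kN·m

Load 1 — uniform load w=2 kN/m over full span:
  R_A = wL = 2·8 = 16 kN
  M_A = wL²/2 = 2·8²/2 = 64 kN·m
Load 2 — point force P=-11 kN at a=24/5 m (b=L-a=16/5):
  R_A = P = (-11) = -11 kN
  M_A = Pa = (-11)·(24/5) = -264/5 kN·m
Load 3 — triangular load w₀=13 kN/m (0→w₀ over full span):
  R_A = w₀L/2 = 13·8/2 = 52 kN
  M_A = w₀L²/3 = 13·8²/3 = 832/3 kN·m
Superposition: R_A = 57 kN, M_A = 4328/15 kN·m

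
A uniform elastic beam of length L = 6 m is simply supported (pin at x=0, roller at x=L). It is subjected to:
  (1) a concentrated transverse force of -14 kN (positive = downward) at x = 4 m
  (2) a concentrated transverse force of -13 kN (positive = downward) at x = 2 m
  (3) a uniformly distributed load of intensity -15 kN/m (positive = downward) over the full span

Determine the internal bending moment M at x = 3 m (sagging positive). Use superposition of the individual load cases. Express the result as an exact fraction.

M(3) = -189/2 kN·m

Load 1 — point force P=-14 kN at a=4 m (b=L-a=2):
  M_1 = Pbx/L  [x≤a] = (-14)·2·3/6 = -14 kN·m
Load 2 — point force P=-13 kN at a=2 m (b=L-a=4):
  M_2 = Pa(L-x)/L  [x>a] = (-13)·2·(6-3)/6 = -13 kN·m
Load 3 — uniform load w=-15 kN/m over full span:
  M_3 = wx(L-x)/2 = (-15)·3·(6-3)/2 = -135/2 kN·m
Superposition: M = Σ M_i = -189/2 kN·m ≈ -94.500000 kN·m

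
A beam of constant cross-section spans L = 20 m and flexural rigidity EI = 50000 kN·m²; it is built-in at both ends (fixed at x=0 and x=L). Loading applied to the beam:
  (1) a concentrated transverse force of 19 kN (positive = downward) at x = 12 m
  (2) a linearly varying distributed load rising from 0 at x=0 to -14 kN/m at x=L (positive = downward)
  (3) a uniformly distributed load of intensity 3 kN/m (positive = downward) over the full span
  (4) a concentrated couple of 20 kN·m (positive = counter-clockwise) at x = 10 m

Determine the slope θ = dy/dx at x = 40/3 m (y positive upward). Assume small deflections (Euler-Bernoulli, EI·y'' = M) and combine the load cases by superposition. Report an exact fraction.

θ(40/3) = -12649/7593750 rad

Load 1 — point force P=19 kN at a=12 m (b=L-a=8):
  θ_1 = Pa²(L-x)(2bL-(3b+a)(L-x))/(2L³EI)  [x>a] = 19·12²·(20-(40/3))·(2·8·20-(3·8+12)·(20-(40/3)))/(2·20³·50000) = 57/31250 rad
Load 2 — triangular load w₀=-14 kN/m (0→w₀ over full span):
  θ_2 = -w₀(2x(L-x)(L-2x)(x+2L)+x²(L-x)²)/(120LEI) = -(-14)·(2·(40/3)·(20-(40/3))·(20-2·(40/3))·((40/3)+2·20)+(40/3)²·(20-(40/3))²)/(120·20·50000) = -196/30375 rad
Load 3 — uniform load w=3 kN/m over full span:
  θ_3 = -wx(L-x)(L-2x)/(12EI) = -3·(40/3)·(20-(40/3))·(20-2·(40/3))/(12·50000) = 2/675 rad
Load 4 — applied couple M₀=20 kN·m at a=10 m (b=L-a=10):
  θ_4 = (R_Ax²/2 - M_Ax - M₀(x-a))/EI  [x>a] with R_A=3/2, M_A=5 = ((3/2)·(40/3)²/2 - 5·(40/3) - 20·((40/3)-10))/50000 = 0 rad
Superposition: θ = Σ θ_i = -12649/7593750 rad ≈ -0.001666 rad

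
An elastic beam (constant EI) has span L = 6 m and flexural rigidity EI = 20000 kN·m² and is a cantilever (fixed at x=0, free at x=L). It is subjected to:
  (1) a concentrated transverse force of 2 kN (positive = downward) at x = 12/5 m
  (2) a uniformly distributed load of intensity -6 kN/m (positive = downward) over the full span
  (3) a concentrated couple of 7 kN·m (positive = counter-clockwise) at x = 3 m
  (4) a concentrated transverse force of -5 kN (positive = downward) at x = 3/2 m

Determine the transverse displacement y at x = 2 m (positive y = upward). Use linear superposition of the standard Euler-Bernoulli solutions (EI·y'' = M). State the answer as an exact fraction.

y(2) = 45001/4800000 m

Load 1 — point force P=2 kN at a=12/5 m (b=L-a=18/5):
  y_1 = -Px²(3a-x)/(6EI)  [x≤a] = -2·2²·(3·(12/5)-2)/(6·20000) = -13/37500 m
Load 2 — uniform load w=-6 kN/m over full span:
  y_2 = -wx²(x²-4Lx+6L²)/(24EI) = -(-6)·2²·(2²-4·6·2+6·6²)/(24·20000) = 43/5000 m
Load 3 — applied couple M₀=7 kN·m at a=3 m (b=L-a=3):
  y_3 = M₀x²/(2EI)  [x≤a] = 7·2²/(2·20000) = 7/10000 m
Load 4 — point force P=-5 kN at a=3/2 m (b=L-a=9/2):
  y_4 = -Pa²(3x-a)/(6EI)  [x>a] = -(-5)·(3/2)²·(3·2-(3/2))/(6·20000) = 27/64000 m
Superposition: y = Σ y_i = 45001/4800000 m ≈ 0.009375 m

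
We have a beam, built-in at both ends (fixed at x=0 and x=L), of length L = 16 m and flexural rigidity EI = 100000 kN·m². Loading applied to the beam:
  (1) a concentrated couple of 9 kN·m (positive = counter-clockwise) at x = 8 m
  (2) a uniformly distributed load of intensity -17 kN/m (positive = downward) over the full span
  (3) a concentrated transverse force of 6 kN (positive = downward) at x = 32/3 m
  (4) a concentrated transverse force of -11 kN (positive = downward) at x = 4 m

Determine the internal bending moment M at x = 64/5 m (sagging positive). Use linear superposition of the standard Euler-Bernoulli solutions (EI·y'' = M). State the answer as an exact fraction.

Load 1 — applied couple M₀=9 kN·m at a=8 m (b=L-a=8):
  M_1 = R_Ax - M_A - M₀  [x>a] with R_A=27/32, M_A=9/4 = (27/32)·(64/5) - (9/4) - 9 = -9/20 kN·m
Load 2 — uniform load w=-17 kN/m over full span:
  M_2 = wLx/2 - wL²/12 - wx²/2 = (-17)·16·(64/5)/2 - (-17)·16²/12 - (-17)·(64/5)²/2 = 1088/75 kN·m
Load 3 — point force P=6 kN at a=32/3 m (b=L-a=16/3):
  M_3 = Pa²(a+3b)(L-x)/L³ - Pa²b/L²  [x>a] = 6·(32/3)²·((32/3)+3·(16/3))·(16-(64/5))/16³ - 6·(32/3)²·(16/3)/16² = 0 kN·m
Load 4 — point force P=-11 kN at a=4 m (b=L-a=12):
  M_4 = Pa²(a+3b)(L-x)/L³ - Pa²b/L²  [x>a] = (-11)·4²·(4+3·12)·(16-(64/5))/16³ - (-11)·4²·12/16² = 11/4 kN·m
Superposition: M = Σ M_i = 2521/150 kN·m ≈ 16.806667 kN·m

M(64/5) = 2521/150 kN·m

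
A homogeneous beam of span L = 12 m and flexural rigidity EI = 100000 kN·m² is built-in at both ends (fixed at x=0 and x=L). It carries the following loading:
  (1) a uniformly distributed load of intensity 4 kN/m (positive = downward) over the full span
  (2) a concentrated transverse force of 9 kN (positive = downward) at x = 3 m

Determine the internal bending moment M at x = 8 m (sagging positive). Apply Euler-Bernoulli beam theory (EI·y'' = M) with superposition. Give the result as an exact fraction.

M(8) = 265/16 kN·m

Load 1 — uniform load w=4 kN/m over full span:
  M_1 = wLx/2 - wL²/12 - wx²/2 = 4·12·8/2 - 4·12²/12 - 4·8²/2 = 16 kN·m
Load 2 — point force P=9 kN at a=3 m (b=L-a=9):
  M_2 = Pa²(a+3b)(L-x)/L³ - Pa²b/L²  [x>a] = 9·3²·(3+3·9)·(12-8)/12³ - 9·3²·9/12² = 9/16 kN·m
Superposition: M = Σ M_i = 265/16 kN·m ≈ 16.562500 kN·m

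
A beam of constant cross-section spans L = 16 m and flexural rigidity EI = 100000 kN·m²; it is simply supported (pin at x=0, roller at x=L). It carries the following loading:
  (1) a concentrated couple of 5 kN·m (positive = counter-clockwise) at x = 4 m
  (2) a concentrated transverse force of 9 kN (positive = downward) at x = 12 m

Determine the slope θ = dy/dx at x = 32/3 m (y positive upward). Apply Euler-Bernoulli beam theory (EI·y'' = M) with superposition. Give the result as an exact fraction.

θ(32/3) = 569/1800000 rad

Load 1 — applied couple M₀=5 kN·m at a=4 m (b=L-a=12):
  θ_1 = (M₀x²/(2L)-M₀(x-a)+C₁)/EI  [x>a] with C₁=M₀(3b²-L²)/(6L)=55/6 = (5·(32/3)²/(2·16)-5·((32/3)-4)+(55/6))/100000 = -23/360000 rad
Load 2 — point force P=9 kN at a=12 m (b=L-a=4):
  θ_2 = -Pb(L²-b²-3x²)/(6LEI)  [x≤a] = -9·4·(16²-4²-3·(32/3)²)/(6·16·100000) = 19/50000 rad
Superposition: θ = Σ θ_i = 569/1800000 rad ≈ 0.000316 rad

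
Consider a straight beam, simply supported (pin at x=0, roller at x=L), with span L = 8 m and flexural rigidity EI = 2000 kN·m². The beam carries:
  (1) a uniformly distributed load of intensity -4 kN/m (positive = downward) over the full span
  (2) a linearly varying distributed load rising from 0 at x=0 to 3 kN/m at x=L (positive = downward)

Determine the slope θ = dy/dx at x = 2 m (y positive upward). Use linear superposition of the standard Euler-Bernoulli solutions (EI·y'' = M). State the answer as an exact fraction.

θ(2) = 731/40000 rad

Load 1 — uniform load w=-4 kN/m over full span:
  θ_1 = -w(L³-6Lx²+4x³)/(24EI) = -(-4)·(8³-6·8·2²+4·2³)/(24·2000) = 11/375 rad
Load 2 — triangular load w₀=3 kN/m (0→w₀ over full span):
  θ_2 = -w₀(7L⁴-30L²x²+15x⁴)/(360LEI) = -3·(7·8⁴-30·8²·2²+15·2⁴)/(360·8·2000) = -1327/120000 rad
Superposition: θ = Σ θ_i = 731/40000 rad ≈ 0.018275 rad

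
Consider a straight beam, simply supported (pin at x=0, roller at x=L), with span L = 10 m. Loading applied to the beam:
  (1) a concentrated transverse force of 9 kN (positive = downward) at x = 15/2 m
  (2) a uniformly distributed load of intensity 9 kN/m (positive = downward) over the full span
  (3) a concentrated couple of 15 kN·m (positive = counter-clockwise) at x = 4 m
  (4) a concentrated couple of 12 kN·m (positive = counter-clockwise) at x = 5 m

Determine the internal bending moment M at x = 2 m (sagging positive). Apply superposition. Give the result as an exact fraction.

M(2) = 819/10 kN·m

Load 1 — point force P=9 kN at a=15/2 m (b=L-a=5/2):
  M_1 = Pbx/L  [x≤a] = 9·(5/2)·2/10 = 9/2 kN·m
Load 2 — uniform load w=9 kN/m over full span:
  M_2 = wx(L-x)/2 = 9·2·(10-2)/2 = 72 kN·m
Load 3 — applied couple M₀=15 kN·m at a=4 m (b=L-a=6):
  M_3 = M₀x/L  [x≤a] = 15·2/10 = 3 kN·m
Load 4 — applied couple M₀=12 kN·m at a=5 m (b=L-a=5):
  M_4 = M₀x/L  [x≤a] = 12·2/10 = 12/5 kN·m
Superposition: M = Σ M_i = 819/10 kN·m ≈ 81.900000 kN·m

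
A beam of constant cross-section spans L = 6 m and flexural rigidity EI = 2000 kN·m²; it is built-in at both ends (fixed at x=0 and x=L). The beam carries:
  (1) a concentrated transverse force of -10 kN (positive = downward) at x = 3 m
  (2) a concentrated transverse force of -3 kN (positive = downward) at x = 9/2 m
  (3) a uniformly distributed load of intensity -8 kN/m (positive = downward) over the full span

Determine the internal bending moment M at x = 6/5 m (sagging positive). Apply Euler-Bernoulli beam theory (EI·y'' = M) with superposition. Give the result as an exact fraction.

Load 1 — point force P=-10 kN at a=3 m (b=L-a=3):
  M_1 = Pb²(3a+b)x/L³ - Pab²/L²  [x≤a] = (-10)·3²·(3·3+3)·(6/5)/6³ - (-10)·3·3²/6² = 3/2 kN·m
Load 2 — point force P=-3 kN at a=9/2 m (b=L-a=3/2):
  M_2 = Pb²(3a+b)x/L³ - Pab²/L²  [x≤a] = (-3)·(3/2)²·(3·(9/2)+(3/2))·(6/5)/6³ - (-3)·(9/2)·(3/2)²/6² = 9/32 kN·m
Load 3 — uniform load w=-8 kN/m over full span:
  M_3 = wLx/2 - wL²/12 - wx²/2 = (-8)·6·(6/5)/2 - (-8)·6²/12 - (-8)·(6/5)²/2 = 24/25 kN·m
Superposition: M = Σ M_i = 2193/800 kN·m ≈ 2.741250 kN·m

M(6/5) = 2193/800 kN·m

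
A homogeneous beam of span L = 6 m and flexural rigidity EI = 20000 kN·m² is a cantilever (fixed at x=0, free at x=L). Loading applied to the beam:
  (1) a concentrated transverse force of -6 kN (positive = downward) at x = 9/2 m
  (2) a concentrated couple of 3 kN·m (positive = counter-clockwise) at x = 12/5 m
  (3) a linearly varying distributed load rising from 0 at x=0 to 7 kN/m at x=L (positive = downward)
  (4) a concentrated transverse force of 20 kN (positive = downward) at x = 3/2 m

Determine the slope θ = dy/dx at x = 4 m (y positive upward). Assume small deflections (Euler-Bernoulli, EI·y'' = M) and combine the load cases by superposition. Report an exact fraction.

Load 1 — point force P=-6 kN at a=9/2 m (b=L-a=3/2):
  θ_1 = -Px(2a-x)/(2EI)  [x≤a] = -(-6)·4·(2·(9/2)-4)/(2·20000) = 3/1000 rad
Load 2 — applied couple M₀=3 kN·m at a=12/5 m (b=L-a=18/5):
  θ_2 = M₀a/EI  [x>a] = 3·(12/5)/20000 = 9/25000 rad
Load 3 — triangular load w₀=7 kN/m (0→w₀ over full span):
  θ_3 = (w₀Lx²/4-w₀L²x/3-w₀x⁴/(24L))/EI = (7·6·4²/4-7·6²·4/3-7·4⁴/(24·6))/20000 = -203/22500 rad
Load 4 — point force P=20 kN at a=3/2 m (b=L-a=9/2):
  θ_4 = -Pa²/(2EI)  [x>a] = -20·(3/2)²/(2·20000) = -9/8000 rad
Superposition: θ = Σ θ_i = -12217/1800000 rad ≈ -0.006787 rad

θ(4) = -12217/1800000 rad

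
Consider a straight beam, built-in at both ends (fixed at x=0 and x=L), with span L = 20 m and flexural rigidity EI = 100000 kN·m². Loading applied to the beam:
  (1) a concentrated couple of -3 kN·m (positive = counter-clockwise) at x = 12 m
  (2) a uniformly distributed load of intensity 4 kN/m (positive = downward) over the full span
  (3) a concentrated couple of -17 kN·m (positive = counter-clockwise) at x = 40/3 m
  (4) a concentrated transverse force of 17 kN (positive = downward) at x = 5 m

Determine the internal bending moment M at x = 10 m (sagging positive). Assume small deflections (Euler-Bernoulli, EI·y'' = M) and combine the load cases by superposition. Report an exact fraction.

M(10) = 2817/40 kN·m

Load 1 — applied couple M₀=-3 kN·m at a=12 m (b=L-a=8):
  M_1 = R_Ax - M_A  [x≤a] with R_A=-27/125, M_A=-24/25 = (-27/125)·10 - (-24/25) = -6/5 kN·m
Load 2 — uniform load w=4 kN/m over full span:
  M_2 = wLx/2 - wL²/12 - wx²/2 = 4·20·10/2 - 4·20²/12 - 4·10²/2 = 200/3 kN·m
Load 3 — applied couple M₀=-17 kN·m at a=40/3 m (b=L-a=20/3):
  M_3 = R_Ax - M_A  [x≤a] with R_A=-17/15, M_A=-17/3 = (-17/15)·10 - (-17/3) = -17/3 kN·m
Load 4 — point force P=17 kN at a=5 m (b=L-a=15):
  M_4 = Pa²(a+3b)(L-x)/L³ - Pa²b/L²  [x>a] = 17·5²·(5+3·15)·(20-10)/20³ - 17·5²·15/20² = 85/8 kN·m
Superposition: M = Σ M_i = 2817/40 kN·m ≈ 70.425000 kN·m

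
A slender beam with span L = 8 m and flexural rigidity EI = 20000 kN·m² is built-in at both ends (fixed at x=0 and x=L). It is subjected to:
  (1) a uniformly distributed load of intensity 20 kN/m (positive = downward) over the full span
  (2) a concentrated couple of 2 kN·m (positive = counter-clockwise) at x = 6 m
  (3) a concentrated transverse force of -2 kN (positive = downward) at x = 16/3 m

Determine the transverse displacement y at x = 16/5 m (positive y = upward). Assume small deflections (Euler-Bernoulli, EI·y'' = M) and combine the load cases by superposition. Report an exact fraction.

Load 1 — uniform load w=20 kN/m over full span:
  y_1 = -wx²(L-x)²/(24EI) = -20·(16/5)²·(8-(16/5))²/(24·20000) = -768/78125 m
Load 2 — applied couple M₀=2 kN·m at a=6 m (b=L-a=2):
  y_2 = (R_Ax³/6 - M_Ax²/2)/EI  [x≤a] with R_A=9/32, M_A=5/8 = ((9/32)·(16/5)³/6 - (5/8)·(16/5)²/2)/20000 = -13/156250 m
Load 3 — point force P=-2 kN at a=16/3 m (b=L-a=8/3):
  y_3 = -Pb²x²(3aL-(3a+b)x)/(6L³EI)  [x≤a] = -(-2)·(8/3)²·(16/5)²·(3·(16/3)·8-(3·(16/3)+(8/3))·(16/5))/(6·8³·20000) = 1024/6328125 m
Superposition: y = Σ y_i = -123421/12656250 m ≈ -0.009752 m

y(16/5) = -123421/12656250 m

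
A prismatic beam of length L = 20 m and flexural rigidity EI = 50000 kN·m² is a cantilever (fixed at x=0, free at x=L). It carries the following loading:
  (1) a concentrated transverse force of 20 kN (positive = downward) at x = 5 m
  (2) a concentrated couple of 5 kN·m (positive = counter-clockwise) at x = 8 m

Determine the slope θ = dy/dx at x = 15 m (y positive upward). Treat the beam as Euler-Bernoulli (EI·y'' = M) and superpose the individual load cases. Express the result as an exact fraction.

θ(15) = -21/5000 rad

Load 1 — point force P=20 kN at a=5 m (b=L-a=15):
  θ_1 = -Pa²/(2EI)  [x>a] = -20·5²/(2·50000) = -1/200 rad
Load 2 — applied couple M₀=5 kN·m at a=8 m (b=L-a=12):
  θ_2 = M₀a/EI  [x>a] = 5·8/50000 = 1/1250 rad
Superposition: θ = Σ θ_i = -21/5000 rad ≈ -0.004200 rad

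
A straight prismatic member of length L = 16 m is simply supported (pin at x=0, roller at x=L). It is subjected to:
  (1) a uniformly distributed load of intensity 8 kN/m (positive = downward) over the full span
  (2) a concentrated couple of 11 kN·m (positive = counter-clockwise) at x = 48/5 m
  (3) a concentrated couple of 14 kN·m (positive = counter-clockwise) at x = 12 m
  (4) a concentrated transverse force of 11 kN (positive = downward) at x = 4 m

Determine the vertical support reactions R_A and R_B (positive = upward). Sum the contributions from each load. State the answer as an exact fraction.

R_A = 1181/16 kN, R_B = 1043/16 kN

Load 1 — uniform load w=8 kN/m over full span:
  R_A = wL/2 = 8·16/2 = 64 kN
  R_B = wL/2 = 8·16/2 = 64 kN
Load 2 — applied couple M₀=11 kN·m at a=48/5 m (b=L-a=32/5):
  R_A = M₀/L = 11/16 kN
  R_B = -M₀/L = -11/16 kN
Load 3 — applied couple M₀=14 kN·m at a=12 m (b=L-a=4):
  R_A = M₀/L = 14/16 = 7/8 kN
  R_B = -M₀/L = -14/16 = -7/8 kN
Load 4 — point force P=11 kN at a=4 m (b=L-a=12):
  R_A = Pb/L = 11·12/16 = 33/4 kN
  R_B = Pa/L = 11·4/16 = 11/4 kN
Superposition: R_A = 1181/16 kN, R_B = 1043/16 kN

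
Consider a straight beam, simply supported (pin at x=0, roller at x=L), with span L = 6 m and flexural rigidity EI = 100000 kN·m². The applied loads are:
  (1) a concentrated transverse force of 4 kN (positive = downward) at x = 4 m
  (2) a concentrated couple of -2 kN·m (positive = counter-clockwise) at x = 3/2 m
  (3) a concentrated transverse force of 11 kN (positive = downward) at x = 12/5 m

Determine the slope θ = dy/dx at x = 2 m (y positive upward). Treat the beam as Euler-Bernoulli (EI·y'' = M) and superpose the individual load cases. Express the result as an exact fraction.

θ(2) = -158671/900000000 rad

Load 1 — point force P=4 kN at a=4 m (b=L-a=2):
  θ_1 = -Pb(L²-b²-3x²)/(6LEI)  [x≤a] = -4·2·(6²-2²-3·2²)/(6·6·100000) = -1/22500 rad
Load 2 — applied couple M₀=-2 kN·m at a=3/2 m (b=L-a=9/2):
  θ_2 = (M₀x²/(2L)-M₀(x-a)+C₁)/EI  [x>a] with C₁=M₀(3b²-L²)/(6L)=-11/8 = ((-2)·2²/(2·6)-(-2)·(2-(3/2))+(-11/8))/100000 = -1/96000 rad
Load 3 — point force P=11 kN at a=12/5 m (b=L-a=18/5):
  θ_3 = -Pb(L²-b²-3x²)/(6LEI)  [x≤a] = -11·(18/5)·(6²-(18/5)²-3·2²)/(6·6·100000) = -759/6250000 rad
Superposition: θ = Σ θ_i = -158671/900000000 rad ≈ -0.000176 rad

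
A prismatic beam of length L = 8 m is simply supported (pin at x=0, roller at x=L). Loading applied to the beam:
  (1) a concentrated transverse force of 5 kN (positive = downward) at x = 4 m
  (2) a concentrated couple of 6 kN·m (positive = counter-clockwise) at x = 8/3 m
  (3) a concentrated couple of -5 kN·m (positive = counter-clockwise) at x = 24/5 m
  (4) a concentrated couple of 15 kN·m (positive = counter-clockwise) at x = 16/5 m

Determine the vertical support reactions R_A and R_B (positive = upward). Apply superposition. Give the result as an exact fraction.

Load 1 — point force P=5 kN at a=4 m (b=L-a=4):
  R_A = Pb/L = 5·4/8 = 5/2 kN
  R_B = Pa/L = 5·4/8 = 5/2 kN
Load 2 — applied couple M₀=6 kN·m at a=8/3 m (b=L-a=16/3):
  R_A = M₀/L = 6/8 = 3/4 kN
  R_B = -M₀/L = -6/8 = -3/4 kN
Load 3 — applied couple M₀=-5 kN·m at a=24/5 m (b=L-a=16/5):
  R_A = M₀/L = (-5)/8 = -5/8 kN
  R_B = -M₀/L = -(-5)/8 = 5/8 kN
Load 4 — applied couple M₀=15 kN·m at a=16/5 m (b=L-a=24/5):
  R_A = M₀/L = 15/8 kN
  R_B = -M₀/L = -15/8 kN
Superposition: R_A = 9/2 kN, R_B = 1/2 kN

R_A = 9/2 kN, R_B = 1/2 kN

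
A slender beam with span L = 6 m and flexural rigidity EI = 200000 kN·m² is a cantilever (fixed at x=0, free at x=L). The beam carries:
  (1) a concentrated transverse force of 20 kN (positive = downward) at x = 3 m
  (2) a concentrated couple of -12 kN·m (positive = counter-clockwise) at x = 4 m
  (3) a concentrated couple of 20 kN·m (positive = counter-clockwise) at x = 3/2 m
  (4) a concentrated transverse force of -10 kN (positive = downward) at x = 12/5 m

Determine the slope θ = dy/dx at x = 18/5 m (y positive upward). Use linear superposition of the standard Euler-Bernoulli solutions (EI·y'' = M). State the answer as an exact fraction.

θ(18/5) = -93/250000 rad

Load 1 — point force P=20 kN at a=3 m (b=L-a=3):
  θ_1 = -Pa²/(2EI)  [x>a] = -20·3²/(2·200000) = -9/20000 rad
Load 2 — applied couple M₀=-12 kN·m at a=4 m (b=L-a=2):
  θ_2 = M₀x/EI  [x≤a] = (-12)·(18/5)/200000 = -27/125000 rad
Load 3 — applied couple M₀=20 kN·m at a=3/2 m (b=L-a=9/2):
  θ_3 = M₀a/EI  [x>a] = 20·(3/2)/200000 = 3/20000 rad
Load 4 — point force P=-10 kN at a=12/5 m (b=L-a=18/5):
  θ_4 = -Pa²/(2EI)  [x>a] = -(-10)·(12/5)²/(2·200000) = 9/62500 rad
Superposition: θ = Σ θ_i = -93/250000 rad ≈ -0.000372 rad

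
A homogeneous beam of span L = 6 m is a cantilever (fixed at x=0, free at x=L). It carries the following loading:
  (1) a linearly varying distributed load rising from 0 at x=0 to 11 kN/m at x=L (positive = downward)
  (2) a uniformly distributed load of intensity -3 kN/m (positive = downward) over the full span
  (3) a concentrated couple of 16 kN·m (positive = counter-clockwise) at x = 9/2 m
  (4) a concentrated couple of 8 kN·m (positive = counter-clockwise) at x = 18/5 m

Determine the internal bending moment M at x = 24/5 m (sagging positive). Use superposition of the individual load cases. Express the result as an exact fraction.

M(24/5) = -654/125 kN·m

Load 1 — triangular load w₀=11 kN/m (0→w₀ over full span):
  M_1 = w₀Lx/2 - w₀L²/3 - w₀x³/(6L) = 11·6·(24/5)/2 - 11·6²/3 - 11·(24/5)³/(6·6) = -924/125 kN·m
Load 2 — uniform load w=-3 kN/m over full span:
  M_2 = -w(L-x)²/2 = -(-3)·(6-(24/5))²/2 = 54/25 kN·m
Load 3 — applied couple M₀=16 kN·m at a=9/2 m (b=L-a=3/2):
  M_3 = 0  [x>a] = 0 kN·m
Load 4 — applied couple M₀=8 kN·m at a=18/5 m (b=L-a=12/5):
  M_4 = 0  [x>a] = 0 kN·m
Superposition: M = Σ M_i = -654/125 kN·m ≈ -5.232000 kN·m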